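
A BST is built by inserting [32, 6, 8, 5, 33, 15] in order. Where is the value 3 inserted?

Starting tree (level order): [32, 6, 33, 5, 8, None, None, None, None, None, 15]
Insertion path: 32 -> 6 -> 5
Result: insert 3 as left child of 5
Final tree (level order): [32, 6, 33, 5, 8, None, None, 3, None, None, 15]


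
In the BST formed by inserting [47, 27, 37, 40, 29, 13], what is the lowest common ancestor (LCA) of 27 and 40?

Tree insertion order: [47, 27, 37, 40, 29, 13]
Tree (level-order array): [47, 27, None, 13, 37, None, None, 29, 40]
In a BST, the LCA of p=27, q=40 is the first node v on the
root-to-leaf path with p <= v <= q (go left if both < v, right if both > v).
Walk from root:
  at 47: both 27 and 40 < 47, go left
  at 27: 27 <= 27 <= 40, this is the LCA
LCA = 27


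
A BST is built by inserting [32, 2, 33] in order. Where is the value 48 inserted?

Starting tree (level order): [32, 2, 33]
Insertion path: 32 -> 33
Result: insert 48 as right child of 33
Final tree (level order): [32, 2, 33, None, None, None, 48]


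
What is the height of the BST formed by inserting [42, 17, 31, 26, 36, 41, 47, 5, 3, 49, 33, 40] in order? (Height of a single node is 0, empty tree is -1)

Insertion order: [42, 17, 31, 26, 36, 41, 47, 5, 3, 49, 33, 40]
Tree (level-order array): [42, 17, 47, 5, 31, None, 49, 3, None, 26, 36, None, None, None, None, None, None, 33, 41, None, None, 40]
Compute height bottom-up (empty subtree = -1):
  height(3) = 1 + max(-1, -1) = 0
  height(5) = 1 + max(0, -1) = 1
  height(26) = 1 + max(-1, -1) = 0
  height(33) = 1 + max(-1, -1) = 0
  height(40) = 1 + max(-1, -1) = 0
  height(41) = 1 + max(0, -1) = 1
  height(36) = 1 + max(0, 1) = 2
  height(31) = 1 + max(0, 2) = 3
  height(17) = 1 + max(1, 3) = 4
  height(49) = 1 + max(-1, -1) = 0
  height(47) = 1 + max(-1, 0) = 1
  height(42) = 1 + max(4, 1) = 5
Height = 5


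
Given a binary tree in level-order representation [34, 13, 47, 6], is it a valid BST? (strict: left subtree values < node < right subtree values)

Level-order array: [34, 13, 47, 6]
Validate using subtree bounds (lo, hi): at each node, require lo < value < hi,
then recurse left with hi=value and right with lo=value.
Preorder trace (stopping at first violation):
  at node 34 with bounds (-inf, +inf): OK
  at node 13 with bounds (-inf, 34): OK
  at node 6 with bounds (-inf, 13): OK
  at node 47 with bounds (34, +inf): OK
No violation found at any node.
Result: Valid BST


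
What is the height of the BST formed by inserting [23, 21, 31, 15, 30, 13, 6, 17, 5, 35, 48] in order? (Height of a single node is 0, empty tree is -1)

Insertion order: [23, 21, 31, 15, 30, 13, 6, 17, 5, 35, 48]
Tree (level-order array): [23, 21, 31, 15, None, 30, 35, 13, 17, None, None, None, 48, 6, None, None, None, None, None, 5]
Compute height bottom-up (empty subtree = -1):
  height(5) = 1 + max(-1, -1) = 0
  height(6) = 1 + max(0, -1) = 1
  height(13) = 1 + max(1, -1) = 2
  height(17) = 1 + max(-1, -1) = 0
  height(15) = 1 + max(2, 0) = 3
  height(21) = 1 + max(3, -1) = 4
  height(30) = 1 + max(-1, -1) = 0
  height(48) = 1 + max(-1, -1) = 0
  height(35) = 1 + max(-1, 0) = 1
  height(31) = 1 + max(0, 1) = 2
  height(23) = 1 + max(4, 2) = 5
Height = 5


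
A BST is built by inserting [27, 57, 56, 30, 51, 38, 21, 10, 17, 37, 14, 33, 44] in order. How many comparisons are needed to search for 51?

Search path for 51: 27 -> 57 -> 56 -> 30 -> 51
Found: True
Comparisons: 5


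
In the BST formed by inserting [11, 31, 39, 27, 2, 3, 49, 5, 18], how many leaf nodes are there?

Tree built from: [11, 31, 39, 27, 2, 3, 49, 5, 18]
Tree (level-order array): [11, 2, 31, None, 3, 27, 39, None, 5, 18, None, None, 49]
Rule: A leaf has 0 children.
Per-node child counts:
  node 11: 2 child(ren)
  node 2: 1 child(ren)
  node 3: 1 child(ren)
  node 5: 0 child(ren)
  node 31: 2 child(ren)
  node 27: 1 child(ren)
  node 18: 0 child(ren)
  node 39: 1 child(ren)
  node 49: 0 child(ren)
Matching nodes: [5, 18, 49]
Count of leaf nodes: 3


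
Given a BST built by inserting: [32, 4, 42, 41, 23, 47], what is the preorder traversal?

Tree insertion order: [32, 4, 42, 41, 23, 47]
Tree (level-order array): [32, 4, 42, None, 23, 41, 47]
Preorder traversal: [32, 4, 23, 42, 41, 47]


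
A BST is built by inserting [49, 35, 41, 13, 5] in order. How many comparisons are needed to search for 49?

Search path for 49: 49
Found: True
Comparisons: 1


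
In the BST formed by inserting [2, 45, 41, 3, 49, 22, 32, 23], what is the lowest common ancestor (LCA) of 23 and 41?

Tree insertion order: [2, 45, 41, 3, 49, 22, 32, 23]
Tree (level-order array): [2, None, 45, 41, 49, 3, None, None, None, None, 22, None, 32, 23]
In a BST, the LCA of p=23, q=41 is the first node v on the
root-to-leaf path with p <= v <= q (go left if both < v, right if both > v).
Walk from root:
  at 2: both 23 and 41 > 2, go right
  at 45: both 23 and 41 < 45, go left
  at 41: 23 <= 41 <= 41, this is the LCA
LCA = 41


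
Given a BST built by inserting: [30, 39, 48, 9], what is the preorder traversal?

Tree insertion order: [30, 39, 48, 9]
Tree (level-order array): [30, 9, 39, None, None, None, 48]
Preorder traversal: [30, 9, 39, 48]


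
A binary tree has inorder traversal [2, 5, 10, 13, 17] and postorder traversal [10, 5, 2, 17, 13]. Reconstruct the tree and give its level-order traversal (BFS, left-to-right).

Inorder:   [2, 5, 10, 13, 17]
Postorder: [10, 5, 2, 17, 13]
Algorithm: postorder visits root last, so walk postorder right-to-left;
each value is the root of the current inorder slice — split it at that
value, recurse on the right subtree first, then the left.
Recursive splits:
  root=13; inorder splits into left=[2, 5, 10], right=[17]
  root=17; inorder splits into left=[], right=[]
  root=2; inorder splits into left=[], right=[5, 10]
  root=5; inorder splits into left=[], right=[10]
  root=10; inorder splits into left=[], right=[]
Reconstructed level-order: [13, 2, 17, 5, 10]


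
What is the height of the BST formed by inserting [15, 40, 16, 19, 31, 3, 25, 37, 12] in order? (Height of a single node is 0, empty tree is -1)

Insertion order: [15, 40, 16, 19, 31, 3, 25, 37, 12]
Tree (level-order array): [15, 3, 40, None, 12, 16, None, None, None, None, 19, None, 31, 25, 37]
Compute height bottom-up (empty subtree = -1):
  height(12) = 1 + max(-1, -1) = 0
  height(3) = 1 + max(-1, 0) = 1
  height(25) = 1 + max(-1, -1) = 0
  height(37) = 1 + max(-1, -1) = 0
  height(31) = 1 + max(0, 0) = 1
  height(19) = 1 + max(-1, 1) = 2
  height(16) = 1 + max(-1, 2) = 3
  height(40) = 1 + max(3, -1) = 4
  height(15) = 1 + max(1, 4) = 5
Height = 5


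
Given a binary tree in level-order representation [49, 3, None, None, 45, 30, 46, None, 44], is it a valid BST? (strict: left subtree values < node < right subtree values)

Level-order array: [49, 3, None, None, 45, 30, 46, None, 44]
Validate using subtree bounds (lo, hi): at each node, require lo < value < hi,
then recurse left with hi=value and right with lo=value.
Preorder trace (stopping at first violation):
  at node 49 with bounds (-inf, +inf): OK
  at node 3 with bounds (-inf, 49): OK
  at node 45 with bounds (3, 49): OK
  at node 30 with bounds (3, 45): OK
  at node 44 with bounds (30, 45): OK
  at node 46 with bounds (45, 49): OK
No violation found at any node.
Result: Valid BST


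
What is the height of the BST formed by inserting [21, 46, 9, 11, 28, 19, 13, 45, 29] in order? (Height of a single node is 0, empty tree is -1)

Insertion order: [21, 46, 9, 11, 28, 19, 13, 45, 29]
Tree (level-order array): [21, 9, 46, None, 11, 28, None, None, 19, None, 45, 13, None, 29]
Compute height bottom-up (empty subtree = -1):
  height(13) = 1 + max(-1, -1) = 0
  height(19) = 1 + max(0, -1) = 1
  height(11) = 1 + max(-1, 1) = 2
  height(9) = 1 + max(-1, 2) = 3
  height(29) = 1 + max(-1, -1) = 0
  height(45) = 1 + max(0, -1) = 1
  height(28) = 1 + max(-1, 1) = 2
  height(46) = 1 + max(2, -1) = 3
  height(21) = 1 + max(3, 3) = 4
Height = 4


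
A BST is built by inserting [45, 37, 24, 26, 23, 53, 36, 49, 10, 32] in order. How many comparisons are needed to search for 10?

Search path for 10: 45 -> 37 -> 24 -> 23 -> 10
Found: True
Comparisons: 5


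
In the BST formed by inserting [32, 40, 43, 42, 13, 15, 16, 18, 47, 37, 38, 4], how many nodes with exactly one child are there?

Tree built from: [32, 40, 43, 42, 13, 15, 16, 18, 47, 37, 38, 4]
Tree (level-order array): [32, 13, 40, 4, 15, 37, 43, None, None, None, 16, None, 38, 42, 47, None, 18]
Rule: These are nodes with exactly 1 non-null child.
Per-node child counts:
  node 32: 2 child(ren)
  node 13: 2 child(ren)
  node 4: 0 child(ren)
  node 15: 1 child(ren)
  node 16: 1 child(ren)
  node 18: 0 child(ren)
  node 40: 2 child(ren)
  node 37: 1 child(ren)
  node 38: 0 child(ren)
  node 43: 2 child(ren)
  node 42: 0 child(ren)
  node 47: 0 child(ren)
Matching nodes: [15, 16, 37]
Count of nodes with exactly one child: 3


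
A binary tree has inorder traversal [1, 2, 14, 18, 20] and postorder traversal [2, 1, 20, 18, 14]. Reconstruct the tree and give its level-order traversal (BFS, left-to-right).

Inorder:   [1, 2, 14, 18, 20]
Postorder: [2, 1, 20, 18, 14]
Algorithm: postorder visits root last, so walk postorder right-to-left;
each value is the root of the current inorder slice — split it at that
value, recurse on the right subtree first, then the left.
Recursive splits:
  root=14; inorder splits into left=[1, 2], right=[18, 20]
  root=18; inorder splits into left=[], right=[20]
  root=20; inorder splits into left=[], right=[]
  root=1; inorder splits into left=[], right=[2]
  root=2; inorder splits into left=[], right=[]
Reconstructed level-order: [14, 1, 18, 2, 20]


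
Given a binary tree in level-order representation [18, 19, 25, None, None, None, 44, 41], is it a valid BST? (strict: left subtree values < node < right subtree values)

Level-order array: [18, 19, 25, None, None, None, 44, 41]
Validate using subtree bounds (lo, hi): at each node, require lo < value < hi,
then recurse left with hi=value and right with lo=value.
Preorder trace (stopping at first violation):
  at node 18 with bounds (-inf, +inf): OK
  at node 19 with bounds (-inf, 18): VIOLATION
Node 19 violates its bound: not (-inf < 19 < 18).
Result: Not a valid BST


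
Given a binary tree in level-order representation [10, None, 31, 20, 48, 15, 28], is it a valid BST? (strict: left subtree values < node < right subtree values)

Level-order array: [10, None, 31, 20, 48, 15, 28]
Validate using subtree bounds (lo, hi): at each node, require lo < value < hi,
then recurse left with hi=value and right with lo=value.
Preorder trace (stopping at first violation):
  at node 10 with bounds (-inf, +inf): OK
  at node 31 with bounds (10, +inf): OK
  at node 20 with bounds (10, 31): OK
  at node 15 with bounds (10, 20): OK
  at node 28 with bounds (20, 31): OK
  at node 48 with bounds (31, +inf): OK
No violation found at any node.
Result: Valid BST


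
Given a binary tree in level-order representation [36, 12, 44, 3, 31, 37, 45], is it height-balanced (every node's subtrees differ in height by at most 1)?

Tree (level-order array): [36, 12, 44, 3, 31, 37, 45]
Definition: a tree is height-balanced if, at every node, |h(left) - h(right)| <= 1 (empty subtree has height -1).
Bottom-up per-node check:
  node 3: h_left=-1, h_right=-1, diff=0 [OK], height=0
  node 31: h_left=-1, h_right=-1, diff=0 [OK], height=0
  node 12: h_left=0, h_right=0, diff=0 [OK], height=1
  node 37: h_left=-1, h_right=-1, diff=0 [OK], height=0
  node 45: h_left=-1, h_right=-1, diff=0 [OK], height=0
  node 44: h_left=0, h_right=0, diff=0 [OK], height=1
  node 36: h_left=1, h_right=1, diff=0 [OK], height=2
All nodes satisfy the balance condition.
Result: Balanced


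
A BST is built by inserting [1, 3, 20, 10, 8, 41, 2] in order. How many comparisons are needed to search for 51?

Search path for 51: 1 -> 3 -> 20 -> 41
Found: False
Comparisons: 4


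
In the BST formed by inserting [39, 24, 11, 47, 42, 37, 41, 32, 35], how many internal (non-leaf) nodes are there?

Tree built from: [39, 24, 11, 47, 42, 37, 41, 32, 35]
Tree (level-order array): [39, 24, 47, 11, 37, 42, None, None, None, 32, None, 41, None, None, 35]
Rule: An internal node has at least one child.
Per-node child counts:
  node 39: 2 child(ren)
  node 24: 2 child(ren)
  node 11: 0 child(ren)
  node 37: 1 child(ren)
  node 32: 1 child(ren)
  node 35: 0 child(ren)
  node 47: 1 child(ren)
  node 42: 1 child(ren)
  node 41: 0 child(ren)
Matching nodes: [39, 24, 37, 32, 47, 42]
Count of internal (non-leaf) nodes: 6


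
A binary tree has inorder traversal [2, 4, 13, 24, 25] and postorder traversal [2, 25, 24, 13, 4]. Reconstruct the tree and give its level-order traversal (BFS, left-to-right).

Inorder:   [2, 4, 13, 24, 25]
Postorder: [2, 25, 24, 13, 4]
Algorithm: postorder visits root last, so walk postorder right-to-left;
each value is the root of the current inorder slice — split it at that
value, recurse on the right subtree first, then the left.
Recursive splits:
  root=4; inorder splits into left=[2], right=[13, 24, 25]
  root=13; inorder splits into left=[], right=[24, 25]
  root=24; inorder splits into left=[], right=[25]
  root=25; inorder splits into left=[], right=[]
  root=2; inorder splits into left=[], right=[]
Reconstructed level-order: [4, 2, 13, 24, 25]


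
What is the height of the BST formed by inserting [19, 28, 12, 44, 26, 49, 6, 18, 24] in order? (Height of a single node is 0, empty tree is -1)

Insertion order: [19, 28, 12, 44, 26, 49, 6, 18, 24]
Tree (level-order array): [19, 12, 28, 6, 18, 26, 44, None, None, None, None, 24, None, None, 49]
Compute height bottom-up (empty subtree = -1):
  height(6) = 1 + max(-1, -1) = 0
  height(18) = 1 + max(-1, -1) = 0
  height(12) = 1 + max(0, 0) = 1
  height(24) = 1 + max(-1, -1) = 0
  height(26) = 1 + max(0, -1) = 1
  height(49) = 1 + max(-1, -1) = 0
  height(44) = 1 + max(-1, 0) = 1
  height(28) = 1 + max(1, 1) = 2
  height(19) = 1 + max(1, 2) = 3
Height = 3


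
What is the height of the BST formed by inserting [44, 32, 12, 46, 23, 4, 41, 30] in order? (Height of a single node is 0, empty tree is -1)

Insertion order: [44, 32, 12, 46, 23, 4, 41, 30]
Tree (level-order array): [44, 32, 46, 12, 41, None, None, 4, 23, None, None, None, None, None, 30]
Compute height bottom-up (empty subtree = -1):
  height(4) = 1 + max(-1, -1) = 0
  height(30) = 1 + max(-1, -1) = 0
  height(23) = 1 + max(-1, 0) = 1
  height(12) = 1 + max(0, 1) = 2
  height(41) = 1 + max(-1, -1) = 0
  height(32) = 1 + max(2, 0) = 3
  height(46) = 1 + max(-1, -1) = 0
  height(44) = 1 + max(3, 0) = 4
Height = 4


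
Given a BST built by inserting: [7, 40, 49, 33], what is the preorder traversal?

Tree insertion order: [7, 40, 49, 33]
Tree (level-order array): [7, None, 40, 33, 49]
Preorder traversal: [7, 40, 33, 49]


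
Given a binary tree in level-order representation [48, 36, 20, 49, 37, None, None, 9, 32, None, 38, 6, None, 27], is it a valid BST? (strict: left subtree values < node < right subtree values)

Level-order array: [48, 36, 20, 49, 37, None, None, 9, 32, None, 38, 6, None, 27]
Validate using subtree bounds (lo, hi): at each node, require lo < value < hi,
then recurse left with hi=value and right with lo=value.
Preorder trace (stopping at first violation):
  at node 48 with bounds (-inf, +inf): OK
  at node 36 with bounds (-inf, 48): OK
  at node 49 with bounds (-inf, 36): VIOLATION
Node 49 violates its bound: not (-inf < 49 < 36).
Result: Not a valid BST


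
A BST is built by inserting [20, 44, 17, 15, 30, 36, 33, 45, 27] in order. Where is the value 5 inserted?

Starting tree (level order): [20, 17, 44, 15, None, 30, 45, None, None, 27, 36, None, None, None, None, 33]
Insertion path: 20 -> 17 -> 15
Result: insert 5 as left child of 15
Final tree (level order): [20, 17, 44, 15, None, 30, 45, 5, None, 27, 36, None, None, None, None, None, None, 33]


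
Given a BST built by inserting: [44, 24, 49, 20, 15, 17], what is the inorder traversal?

Tree insertion order: [44, 24, 49, 20, 15, 17]
Tree (level-order array): [44, 24, 49, 20, None, None, None, 15, None, None, 17]
Inorder traversal: [15, 17, 20, 24, 44, 49]


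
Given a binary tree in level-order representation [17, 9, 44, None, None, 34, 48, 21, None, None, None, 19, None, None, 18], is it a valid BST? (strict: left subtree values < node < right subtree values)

Level-order array: [17, 9, 44, None, None, 34, 48, 21, None, None, None, 19, None, None, 18]
Validate using subtree bounds (lo, hi): at each node, require lo < value < hi,
then recurse left with hi=value and right with lo=value.
Preorder trace (stopping at first violation):
  at node 17 with bounds (-inf, +inf): OK
  at node 9 with bounds (-inf, 17): OK
  at node 44 with bounds (17, +inf): OK
  at node 34 with bounds (17, 44): OK
  at node 21 with bounds (17, 34): OK
  at node 19 with bounds (17, 21): OK
  at node 18 with bounds (19, 21): VIOLATION
Node 18 violates its bound: not (19 < 18 < 21).
Result: Not a valid BST


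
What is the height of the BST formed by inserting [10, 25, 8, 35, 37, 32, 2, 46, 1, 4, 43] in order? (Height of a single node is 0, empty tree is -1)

Insertion order: [10, 25, 8, 35, 37, 32, 2, 46, 1, 4, 43]
Tree (level-order array): [10, 8, 25, 2, None, None, 35, 1, 4, 32, 37, None, None, None, None, None, None, None, 46, 43]
Compute height bottom-up (empty subtree = -1):
  height(1) = 1 + max(-1, -1) = 0
  height(4) = 1 + max(-1, -1) = 0
  height(2) = 1 + max(0, 0) = 1
  height(8) = 1 + max(1, -1) = 2
  height(32) = 1 + max(-1, -1) = 0
  height(43) = 1 + max(-1, -1) = 0
  height(46) = 1 + max(0, -1) = 1
  height(37) = 1 + max(-1, 1) = 2
  height(35) = 1 + max(0, 2) = 3
  height(25) = 1 + max(-1, 3) = 4
  height(10) = 1 + max(2, 4) = 5
Height = 5


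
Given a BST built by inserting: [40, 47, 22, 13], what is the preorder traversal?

Tree insertion order: [40, 47, 22, 13]
Tree (level-order array): [40, 22, 47, 13]
Preorder traversal: [40, 22, 13, 47]


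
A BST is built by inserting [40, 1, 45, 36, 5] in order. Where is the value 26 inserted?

Starting tree (level order): [40, 1, 45, None, 36, None, None, 5]
Insertion path: 40 -> 1 -> 36 -> 5
Result: insert 26 as right child of 5
Final tree (level order): [40, 1, 45, None, 36, None, None, 5, None, None, 26]


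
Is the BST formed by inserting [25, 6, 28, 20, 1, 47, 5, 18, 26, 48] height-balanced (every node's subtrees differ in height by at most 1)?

Tree (level-order array): [25, 6, 28, 1, 20, 26, 47, None, 5, 18, None, None, None, None, 48]
Definition: a tree is height-balanced if, at every node, |h(left) - h(right)| <= 1 (empty subtree has height -1).
Bottom-up per-node check:
  node 5: h_left=-1, h_right=-1, diff=0 [OK], height=0
  node 1: h_left=-1, h_right=0, diff=1 [OK], height=1
  node 18: h_left=-1, h_right=-1, diff=0 [OK], height=0
  node 20: h_left=0, h_right=-1, diff=1 [OK], height=1
  node 6: h_left=1, h_right=1, diff=0 [OK], height=2
  node 26: h_left=-1, h_right=-1, diff=0 [OK], height=0
  node 48: h_left=-1, h_right=-1, diff=0 [OK], height=0
  node 47: h_left=-1, h_right=0, diff=1 [OK], height=1
  node 28: h_left=0, h_right=1, diff=1 [OK], height=2
  node 25: h_left=2, h_right=2, diff=0 [OK], height=3
All nodes satisfy the balance condition.
Result: Balanced


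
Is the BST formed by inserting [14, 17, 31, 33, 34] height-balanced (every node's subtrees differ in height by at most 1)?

Tree (level-order array): [14, None, 17, None, 31, None, 33, None, 34]
Definition: a tree is height-balanced if, at every node, |h(left) - h(right)| <= 1 (empty subtree has height -1).
Bottom-up per-node check:
  node 34: h_left=-1, h_right=-1, diff=0 [OK], height=0
  node 33: h_left=-1, h_right=0, diff=1 [OK], height=1
  node 31: h_left=-1, h_right=1, diff=2 [FAIL (|-1-1|=2 > 1)], height=2
  node 17: h_left=-1, h_right=2, diff=3 [FAIL (|-1-2|=3 > 1)], height=3
  node 14: h_left=-1, h_right=3, diff=4 [FAIL (|-1-3|=4 > 1)], height=4
Node 31 violates the condition: |-1 - 1| = 2 > 1.
Result: Not balanced


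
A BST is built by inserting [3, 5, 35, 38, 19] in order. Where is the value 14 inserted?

Starting tree (level order): [3, None, 5, None, 35, 19, 38]
Insertion path: 3 -> 5 -> 35 -> 19
Result: insert 14 as left child of 19
Final tree (level order): [3, None, 5, None, 35, 19, 38, 14]


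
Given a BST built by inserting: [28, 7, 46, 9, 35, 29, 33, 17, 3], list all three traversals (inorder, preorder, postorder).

Tree insertion order: [28, 7, 46, 9, 35, 29, 33, 17, 3]
Tree (level-order array): [28, 7, 46, 3, 9, 35, None, None, None, None, 17, 29, None, None, None, None, 33]
Inorder (L, root, R): [3, 7, 9, 17, 28, 29, 33, 35, 46]
Preorder (root, L, R): [28, 7, 3, 9, 17, 46, 35, 29, 33]
Postorder (L, R, root): [3, 17, 9, 7, 33, 29, 35, 46, 28]


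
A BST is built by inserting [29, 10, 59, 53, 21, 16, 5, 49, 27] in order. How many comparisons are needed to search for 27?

Search path for 27: 29 -> 10 -> 21 -> 27
Found: True
Comparisons: 4


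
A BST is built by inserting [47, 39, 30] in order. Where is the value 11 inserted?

Starting tree (level order): [47, 39, None, 30]
Insertion path: 47 -> 39 -> 30
Result: insert 11 as left child of 30
Final tree (level order): [47, 39, None, 30, None, 11]


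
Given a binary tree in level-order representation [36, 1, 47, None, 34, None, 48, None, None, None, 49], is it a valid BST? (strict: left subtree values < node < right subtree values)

Level-order array: [36, 1, 47, None, 34, None, 48, None, None, None, 49]
Validate using subtree bounds (lo, hi): at each node, require lo < value < hi,
then recurse left with hi=value and right with lo=value.
Preorder trace (stopping at first violation):
  at node 36 with bounds (-inf, +inf): OK
  at node 1 with bounds (-inf, 36): OK
  at node 34 with bounds (1, 36): OK
  at node 47 with bounds (36, +inf): OK
  at node 48 with bounds (47, +inf): OK
  at node 49 with bounds (48, +inf): OK
No violation found at any node.
Result: Valid BST


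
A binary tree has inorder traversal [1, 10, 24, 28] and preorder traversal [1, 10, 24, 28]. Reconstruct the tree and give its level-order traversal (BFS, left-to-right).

Inorder:  [1, 10, 24, 28]
Preorder: [1, 10, 24, 28]
Algorithm: preorder visits root first, so consume preorder in order;
for each root, split the current inorder slice at that value into
left-subtree inorder and right-subtree inorder, then recurse.
Recursive splits:
  root=1; inorder splits into left=[], right=[10, 24, 28]
  root=10; inorder splits into left=[], right=[24, 28]
  root=24; inorder splits into left=[], right=[28]
  root=28; inorder splits into left=[], right=[]
Reconstructed level-order: [1, 10, 24, 28]


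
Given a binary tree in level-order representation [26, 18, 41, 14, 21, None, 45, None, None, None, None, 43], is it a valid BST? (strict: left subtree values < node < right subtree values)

Level-order array: [26, 18, 41, 14, 21, None, 45, None, None, None, None, 43]
Validate using subtree bounds (lo, hi): at each node, require lo < value < hi,
then recurse left with hi=value and right with lo=value.
Preorder trace (stopping at first violation):
  at node 26 with bounds (-inf, +inf): OK
  at node 18 with bounds (-inf, 26): OK
  at node 14 with bounds (-inf, 18): OK
  at node 21 with bounds (18, 26): OK
  at node 41 with bounds (26, +inf): OK
  at node 45 with bounds (41, +inf): OK
  at node 43 with bounds (41, 45): OK
No violation found at any node.
Result: Valid BST


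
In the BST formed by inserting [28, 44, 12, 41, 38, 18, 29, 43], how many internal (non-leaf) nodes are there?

Tree built from: [28, 44, 12, 41, 38, 18, 29, 43]
Tree (level-order array): [28, 12, 44, None, 18, 41, None, None, None, 38, 43, 29]
Rule: An internal node has at least one child.
Per-node child counts:
  node 28: 2 child(ren)
  node 12: 1 child(ren)
  node 18: 0 child(ren)
  node 44: 1 child(ren)
  node 41: 2 child(ren)
  node 38: 1 child(ren)
  node 29: 0 child(ren)
  node 43: 0 child(ren)
Matching nodes: [28, 12, 44, 41, 38]
Count of internal (non-leaf) nodes: 5


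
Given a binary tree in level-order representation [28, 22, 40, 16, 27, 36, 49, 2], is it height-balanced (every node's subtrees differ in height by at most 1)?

Tree (level-order array): [28, 22, 40, 16, 27, 36, 49, 2]
Definition: a tree is height-balanced if, at every node, |h(left) - h(right)| <= 1 (empty subtree has height -1).
Bottom-up per-node check:
  node 2: h_left=-1, h_right=-1, diff=0 [OK], height=0
  node 16: h_left=0, h_right=-1, diff=1 [OK], height=1
  node 27: h_left=-1, h_right=-1, diff=0 [OK], height=0
  node 22: h_left=1, h_right=0, diff=1 [OK], height=2
  node 36: h_left=-1, h_right=-1, diff=0 [OK], height=0
  node 49: h_left=-1, h_right=-1, diff=0 [OK], height=0
  node 40: h_left=0, h_right=0, diff=0 [OK], height=1
  node 28: h_left=2, h_right=1, diff=1 [OK], height=3
All nodes satisfy the balance condition.
Result: Balanced


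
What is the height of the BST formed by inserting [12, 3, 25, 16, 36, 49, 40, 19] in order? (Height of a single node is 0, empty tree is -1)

Insertion order: [12, 3, 25, 16, 36, 49, 40, 19]
Tree (level-order array): [12, 3, 25, None, None, 16, 36, None, 19, None, 49, None, None, 40]
Compute height bottom-up (empty subtree = -1):
  height(3) = 1 + max(-1, -1) = 0
  height(19) = 1 + max(-1, -1) = 0
  height(16) = 1 + max(-1, 0) = 1
  height(40) = 1 + max(-1, -1) = 0
  height(49) = 1 + max(0, -1) = 1
  height(36) = 1 + max(-1, 1) = 2
  height(25) = 1 + max(1, 2) = 3
  height(12) = 1 + max(0, 3) = 4
Height = 4


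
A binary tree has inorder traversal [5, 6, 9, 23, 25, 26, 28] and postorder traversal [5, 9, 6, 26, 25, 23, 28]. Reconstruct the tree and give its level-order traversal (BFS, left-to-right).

Inorder:   [5, 6, 9, 23, 25, 26, 28]
Postorder: [5, 9, 6, 26, 25, 23, 28]
Algorithm: postorder visits root last, so walk postorder right-to-left;
each value is the root of the current inorder slice — split it at that
value, recurse on the right subtree first, then the left.
Recursive splits:
  root=28; inorder splits into left=[5, 6, 9, 23, 25, 26], right=[]
  root=23; inorder splits into left=[5, 6, 9], right=[25, 26]
  root=25; inorder splits into left=[], right=[26]
  root=26; inorder splits into left=[], right=[]
  root=6; inorder splits into left=[5], right=[9]
  root=9; inorder splits into left=[], right=[]
  root=5; inorder splits into left=[], right=[]
Reconstructed level-order: [28, 23, 6, 25, 5, 9, 26]


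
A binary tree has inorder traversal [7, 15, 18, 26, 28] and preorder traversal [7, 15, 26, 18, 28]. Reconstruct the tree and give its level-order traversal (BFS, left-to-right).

Inorder:  [7, 15, 18, 26, 28]
Preorder: [7, 15, 26, 18, 28]
Algorithm: preorder visits root first, so consume preorder in order;
for each root, split the current inorder slice at that value into
left-subtree inorder and right-subtree inorder, then recurse.
Recursive splits:
  root=7; inorder splits into left=[], right=[15, 18, 26, 28]
  root=15; inorder splits into left=[], right=[18, 26, 28]
  root=26; inorder splits into left=[18], right=[28]
  root=18; inorder splits into left=[], right=[]
  root=28; inorder splits into left=[], right=[]
Reconstructed level-order: [7, 15, 26, 18, 28]


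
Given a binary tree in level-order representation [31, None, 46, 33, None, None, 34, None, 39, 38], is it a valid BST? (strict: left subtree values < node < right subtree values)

Level-order array: [31, None, 46, 33, None, None, 34, None, 39, 38]
Validate using subtree bounds (lo, hi): at each node, require lo < value < hi,
then recurse left with hi=value and right with lo=value.
Preorder trace (stopping at first violation):
  at node 31 with bounds (-inf, +inf): OK
  at node 46 with bounds (31, +inf): OK
  at node 33 with bounds (31, 46): OK
  at node 34 with bounds (33, 46): OK
  at node 39 with bounds (34, 46): OK
  at node 38 with bounds (34, 39): OK
No violation found at any node.
Result: Valid BST


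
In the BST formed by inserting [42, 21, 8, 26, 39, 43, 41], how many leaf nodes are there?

Tree built from: [42, 21, 8, 26, 39, 43, 41]
Tree (level-order array): [42, 21, 43, 8, 26, None, None, None, None, None, 39, None, 41]
Rule: A leaf has 0 children.
Per-node child counts:
  node 42: 2 child(ren)
  node 21: 2 child(ren)
  node 8: 0 child(ren)
  node 26: 1 child(ren)
  node 39: 1 child(ren)
  node 41: 0 child(ren)
  node 43: 0 child(ren)
Matching nodes: [8, 41, 43]
Count of leaf nodes: 3


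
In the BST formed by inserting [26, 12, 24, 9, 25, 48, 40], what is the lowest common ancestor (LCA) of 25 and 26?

Tree insertion order: [26, 12, 24, 9, 25, 48, 40]
Tree (level-order array): [26, 12, 48, 9, 24, 40, None, None, None, None, 25]
In a BST, the LCA of p=25, q=26 is the first node v on the
root-to-leaf path with p <= v <= q (go left if both < v, right if both > v).
Walk from root:
  at 26: 25 <= 26 <= 26, this is the LCA
LCA = 26


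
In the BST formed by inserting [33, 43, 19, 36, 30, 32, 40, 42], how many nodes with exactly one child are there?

Tree built from: [33, 43, 19, 36, 30, 32, 40, 42]
Tree (level-order array): [33, 19, 43, None, 30, 36, None, None, 32, None, 40, None, None, None, 42]
Rule: These are nodes with exactly 1 non-null child.
Per-node child counts:
  node 33: 2 child(ren)
  node 19: 1 child(ren)
  node 30: 1 child(ren)
  node 32: 0 child(ren)
  node 43: 1 child(ren)
  node 36: 1 child(ren)
  node 40: 1 child(ren)
  node 42: 0 child(ren)
Matching nodes: [19, 30, 43, 36, 40]
Count of nodes with exactly one child: 5


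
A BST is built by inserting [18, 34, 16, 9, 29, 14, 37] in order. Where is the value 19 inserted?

Starting tree (level order): [18, 16, 34, 9, None, 29, 37, None, 14]
Insertion path: 18 -> 34 -> 29
Result: insert 19 as left child of 29
Final tree (level order): [18, 16, 34, 9, None, 29, 37, None, 14, 19]


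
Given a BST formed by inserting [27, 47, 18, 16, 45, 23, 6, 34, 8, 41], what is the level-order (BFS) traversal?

Tree insertion order: [27, 47, 18, 16, 45, 23, 6, 34, 8, 41]
Tree (level-order array): [27, 18, 47, 16, 23, 45, None, 6, None, None, None, 34, None, None, 8, None, 41]
BFS from the root, enqueuing left then right child of each popped node:
  queue [27] -> pop 27, enqueue [18, 47], visited so far: [27]
  queue [18, 47] -> pop 18, enqueue [16, 23], visited so far: [27, 18]
  queue [47, 16, 23] -> pop 47, enqueue [45], visited so far: [27, 18, 47]
  queue [16, 23, 45] -> pop 16, enqueue [6], visited so far: [27, 18, 47, 16]
  queue [23, 45, 6] -> pop 23, enqueue [none], visited so far: [27, 18, 47, 16, 23]
  queue [45, 6] -> pop 45, enqueue [34], visited so far: [27, 18, 47, 16, 23, 45]
  queue [6, 34] -> pop 6, enqueue [8], visited so far: [27, 18, 47, 16, 23, 45, 6]
  queue [34, 8] -> pop 34, enqueue [41], visited so far: [27, 18, 47, 16, 23, 45, 6, 34]
  queue [8, 41] -> pop 8, enqueue [none], visited so far: [27, 18, 47, 16, 23, 45, 6, 34, 8]
  queue [41] -> pop 41, enqueue [none], visited so far: [27, 18, 47, 16, 23, 45, 6, 34, 8, 41]
Result: [27, 18, 47, 16, 23, 45, 6, 34, 8, 41]


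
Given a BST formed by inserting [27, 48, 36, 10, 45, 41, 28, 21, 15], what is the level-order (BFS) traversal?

Tree insertion order: [27, 48, 36, 10, 45, 41, 28, 21, 15]
Tree (level-order array): [27, 10, 48, None, 21, 36, None, 15, None, 28, 45, None, None, None, None, 41]
BFS from the root, enqueuing left then right child of each popped node:
  queue [27] -> pop 27, enqueue [10, 48], visited so far: [27]
  queue [10, 48] -> pop 10, enqueue [21], visited so far: [27, 10]
  queue [48, 21] -> pop 48, enqueue [36], visited so far: [27, 10, 48]
  queue [21, 36] -> pop 21, enqueue [15], visited so far: [27, 10, 48, 21]
  queue [36, 15] -> pop 36, enqueue [28, 45], visited so far: [27, 10, 48, 21, 36]
  queue [15, 28, 45] -> pop 15, enqueue [none], visited so far: [27, 10, 48, 21, 36, 15]
  queue [28, 45] -> pop 28, enqueue [none], visited so far: [27, 10, 48, 21, 36, 15, 28]
  queue [45] -> pop 45, enqueue [41], visited so far: [27, 10, 48, 21, 36, 15, 28, 45]
  queue [41] -> pop 41, enqueue [none], visited so far: [27, 10, 48, 21, 36, 15, 28, 45, 41]
Result: [27, 10, 48, 21, 36, 15, 28, 45, 41]


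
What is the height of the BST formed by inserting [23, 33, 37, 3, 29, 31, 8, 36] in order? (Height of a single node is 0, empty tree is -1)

Insertion order: [23, 33, 37, 3, 29, 31, 8, 36]
Tree (level-order array): [23, 3, 33, None, 8, 29, 37, None, None, None, 31, 36]
Compute height bottom-up (empty subtree = -1):
  height(8) = 1 + max(-1, -1) = 0
  height(3) = 1 + max(-1, 0) = 1
  height(31) = 1 + max(-1, -1) = 0
  height(29) = 1 + max(-1, 0) = 1
  height(36) = 1 + max(-1, -1) = 0
  height(37) = 1 + max(0, -1) = 1
  height(33) = 1 + max(1, 1) = 2
  height(23) = 1 + max(1, 2) = 3
Height = 3


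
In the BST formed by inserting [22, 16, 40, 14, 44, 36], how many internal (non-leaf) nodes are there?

Tree built from: [22, 16, 40, 14, 44, 36]
Tree (level-order array): [22, 16, 40, 14, None, 36, 44]
Rule: An internal node has at least one child.
Per-node child counts:
  node 22: 2 child(ren)
  node 16: 1 child(ren)
  node 14: 0 child(ren)
  node 40: 2 child(ren)
  node 36: 0 child(ren)
  node 44: 0 child(ren)
Matching nodes: [22, 16, 40]
Count of internal (non-leaf) nodes: 3


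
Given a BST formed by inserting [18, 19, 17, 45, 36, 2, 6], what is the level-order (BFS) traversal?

Tree insertion order: [18, 19, 17, 45, 36, 2, 6]
Tree (level-order array): [18, 17, 19, 2, None, None, 45, None, 6, 36]
BFS from the root, enqueuing left then right child of each popped node:
  queue [18] -> pop 18, enqueue [17, 19], visited so far: [18]
  queue [17, 19] -> pop 17, enqueue [2], visited so far: [18, 17]
  queue [19, 2] -> pop 19, enqueue [45], visited so far: [18, 17, 19]
  queue [2, 45] -> pop 2, enqueue [6], visited so far: [18, 17, 19, 2]
  queue [45, 6] -> pop 45, enqueue [36], visited so far: [18, 17, 19, 2, 45]
  queue [6, 36] -> pop 6, enqueue [none], visited so far: [18, 17, 19, 2, 45, 6]
  queue [36] -> pop 36, enqueue [none], visited so far: [18, 17, 19, 2, 45, 6, 36]
Result: [18, 17, 19, 2, 45, 6, 36]


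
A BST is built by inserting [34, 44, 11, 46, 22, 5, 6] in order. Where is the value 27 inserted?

Starting tree (level order): [34, 11, 44, 5, 22, None, 46, None, 6]
Insertion path: 34 -> 11 -> 22
Result: insert 27 as right child of 22
Final tree (level order): [34, 11, 44, 5, 22, None, 46, None, 6, None, 27]


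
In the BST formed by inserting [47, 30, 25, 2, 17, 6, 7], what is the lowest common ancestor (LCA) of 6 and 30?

Tree insertion order: [47, 30, 25, 2, 17, 6, 7]
Tree (level-order array): [47, 30, None, 25, None, 2, None, None, 17, 6, None, None, 7]
In a BST, the LCA of p=6, q=30 is the first node v on the
root-to-leaf path with p <= v <= q (go left if both < v, right if both > v).
Walk from root:
  at 47: both 6 and 30 < 47, go left
  at 30: 6 <= 30 <= 30, this is the LCA
LCA = 30


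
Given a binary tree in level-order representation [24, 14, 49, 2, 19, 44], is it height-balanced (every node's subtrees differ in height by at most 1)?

Tree (level-order array): [24, 14, 49, 2, 19, 44]
Definition: a tree is height-balanced if, at every node, |h(left) - h(right)| <= 1 (empty subtree has height -1).
Bottom-up per-node check:
  node 2: h_left=-1, h_right=-1, diff=0 [OK], height=0
  node 19: h_left=-1, h_right=-1, diff=0 [OK], height=0
  node 14: h_left=0, h_right=0, diff=0 [OK], height=1
  node 44: h_left=-1, h_right=-1, diff=0 [OK], height=0
  node 49: h_left=0, h_right=-1, diff=1 [OK], height=1
  node 24: h_left=1, h_right=1, diff=0 [OK], height=2
All nodes satisfy the balance condition.
Result: Balanced


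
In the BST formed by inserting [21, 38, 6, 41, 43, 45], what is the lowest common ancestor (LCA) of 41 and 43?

Tree insertion order: [21, 38, 6, 41, 43, 45]
Tree (level-order array): [21, 6, 38, None, None, None, 41, None, 43, None, 45]
In a BST, the LCA of p=41, q=43 is the first node v on the
root-to-leaf path with p <= v <= q (go left if both < v, right if both > v).
Walk from root:
  at 21: both 41 and 43 > 21, go right
  at 38: both 41 and 43 > 38, go right
  at 41: 41 <= 41 <= 43, this is the LCA
LCA = 41


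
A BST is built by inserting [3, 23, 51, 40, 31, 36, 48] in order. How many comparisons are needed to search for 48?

Search path for 48: 3 -> 23 -> 51 -> 40 -> 48
Found: True
Comparisons: 5


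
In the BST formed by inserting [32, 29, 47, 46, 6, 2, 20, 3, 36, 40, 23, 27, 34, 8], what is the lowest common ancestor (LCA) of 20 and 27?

Tree insertion order: [32, 29, 47, 46, 6, 2, 20, 3, 36, 40, 23, 27, 34, 8]
Tree (level-order array): [32, 29, 47, 6, None, 46, None, 2, 20, 36, None, None, 3, 8, 23, 34, 40, None, None, None, None, None, 27]
In a BST, the LCA of p=20, q=27 is the first node v on the
root-to-leaf path with p <= v <= q (go left if both < v, right if both > v).
Walk from root:
  at 32: both 20 and 27 < 32, go left
  at 29: both 20 and 27 < 29, go left
  at 6: both 20 and 27 > 6, go right
  at 20: 20 <= 20 <= 27, this is the LCA
LCA = 20


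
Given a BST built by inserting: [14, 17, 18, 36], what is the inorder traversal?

Tree insertion order: [14, 17, 18, 36]
Tree (level-order array): [14, None, 17, None, 18, None, 36]
Inorder traversal: [14, 17, 18, 36]


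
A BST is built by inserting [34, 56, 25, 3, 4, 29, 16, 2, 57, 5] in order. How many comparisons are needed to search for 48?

Search path for 48: 34 -> 56
Found: False
Comparisons: 2


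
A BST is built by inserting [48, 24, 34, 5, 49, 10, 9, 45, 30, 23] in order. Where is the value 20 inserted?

Starting tree (level order): [48, 24, 49, 5, 34, None, None, None, 10, 30, 45, 9, 23]
Insertion path: 48 -> 24 -> 5 -> 10 -> 23
Result: insert 20 as left child of 23
Final tree (level order): [48, 24, 49, 5, 34, None, None, None, 10, 30, 45, 9, 23, None, None, None, None, None, None, 20]


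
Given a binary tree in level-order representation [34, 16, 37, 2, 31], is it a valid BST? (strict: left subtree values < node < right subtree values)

Level-order array: [34, 16, 37, 2, 31]
Validate using subtree bounds (lo, hi): at each node, require lo < value < hi,
then recurse left with hi=value and right with lo=value.
Preorder trace (stopping at first violation):
  at node 34 with bounds (-inf, +inf): OK
  at node 16 with bounds (-inf, 34): OK
  at node 2 with bounds (-inf, 16): OK
  at node 31 with bounds (16, 34): OK
  at node 37 with bounds (34, +inf): OK
No violation found at any node.
Result: Valid BST


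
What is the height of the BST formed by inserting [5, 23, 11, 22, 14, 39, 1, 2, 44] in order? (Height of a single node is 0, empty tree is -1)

Insertion order: [5, 23, 11, 22, 14, 39, 1, 2, 44]
Tree (level-order array): [5, 1, 23, None, 2, 11, 39, None, None, None, 22, None, 44, 14]
Compute height bottom-up (empty subtree = -1):
  height(2) = 1 + max(-1, -1) = 0
  height(1) = 1 + max(-1, 0) = 1
  height(14) = 1 + max(-1, -1) = 0
  height(22) = 1 + max(0, -1) = 1
  height(11) = 1 + max(-1, 1) = 2
  height(44) = 1 + max(-1, -1) = 0
  height(39) = 1 + max(-1, 0) = 1
  height(23) = 1 + max(2, 1) = 3
  height(5) = 1 + max(1, 3) = 4
Height = 4


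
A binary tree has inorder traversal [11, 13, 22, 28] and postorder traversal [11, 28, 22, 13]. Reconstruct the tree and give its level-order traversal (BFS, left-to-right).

Inorder:   [11, 13, 22, 28]
Postorder: [11, 28, 22, 13]
Algorithm: postorder visits root last, so walk postorder right-to-left;
each value is the root of the current inorder slice — split it at that
value, recurse on the right subtree first, then the left.
Recursive splits:
  root=13; inorder splits into left=[11], right=[22, 28]
  root=22; inorder splits into left=[], right=[28]
  root=28; inorder splits into left=[], right=[]
  root=11; inorder splits into left=[], right=[]
Reconstructed level-order: [13, 11, 22, 28]


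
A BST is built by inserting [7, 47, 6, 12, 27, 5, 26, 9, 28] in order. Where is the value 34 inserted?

Starting tree (level order): [7, 6, 47, 5, None, 12, None, None, None, 9, 27, None, None, 26, 28]
Insertion path: 7 -> 47 -> 12 -> 27 -> 28
Result: insert 34 as right child of 28
Final tree (level order): [7, 6, 47, 5, None, 12, None, None, None, 9, 27, None, None, 26, 28, None, None, None, 34]
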